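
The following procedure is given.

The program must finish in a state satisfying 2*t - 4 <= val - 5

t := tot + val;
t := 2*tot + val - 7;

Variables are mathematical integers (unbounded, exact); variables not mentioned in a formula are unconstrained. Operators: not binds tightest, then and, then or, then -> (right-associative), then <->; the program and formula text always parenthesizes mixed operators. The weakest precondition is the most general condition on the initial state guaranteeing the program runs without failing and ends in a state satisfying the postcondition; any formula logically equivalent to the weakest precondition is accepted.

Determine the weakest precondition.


Working backward. After the program, the postcondition 2*t - 4 <= val - 5 must hold; in canonical form it is 2*t <= val - 1.
Before t := 2*tot + val - 7: 4*tot + val <= 13
Before t := tot + val: 4*tot + val <= 13
Answer: WP = 4*tot + val <= 13


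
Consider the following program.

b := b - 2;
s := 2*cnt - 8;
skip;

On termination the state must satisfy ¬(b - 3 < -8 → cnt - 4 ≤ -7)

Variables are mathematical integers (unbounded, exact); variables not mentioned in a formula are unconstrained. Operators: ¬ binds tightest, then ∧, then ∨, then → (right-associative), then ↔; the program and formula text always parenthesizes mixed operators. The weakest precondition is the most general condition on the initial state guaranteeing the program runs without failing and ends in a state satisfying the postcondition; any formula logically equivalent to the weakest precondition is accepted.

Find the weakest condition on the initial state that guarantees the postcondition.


Working backward. After the program, the postcondition ¬(b - 3 < -8 → cnt - 4 ≤ -7) must hold; in canonical form it is ¬(b < -5 → cnt ≤ -3).
Before skip: ¬(b < -5 → cnt ≤ -3)
Before s := 2*cnt - 8: ¬(b < -5 → cnt ≤ -3)
Before b := b - 2: ¬(b < -3 → cnt ≤ -3)
Answer: WP = ¬(b < -3 → cnt ≤ -3)


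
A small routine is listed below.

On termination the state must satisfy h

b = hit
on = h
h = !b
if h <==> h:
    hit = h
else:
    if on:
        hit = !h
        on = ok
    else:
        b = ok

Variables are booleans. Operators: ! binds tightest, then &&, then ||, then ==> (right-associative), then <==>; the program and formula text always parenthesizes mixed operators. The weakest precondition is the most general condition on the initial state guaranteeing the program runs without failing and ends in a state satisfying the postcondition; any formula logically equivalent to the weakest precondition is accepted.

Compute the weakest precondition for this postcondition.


Working backward. After the program, h must hold.
Then branch requires h; else branch requires (on ==> h) && ((!on) ==> h).
Before the if: h
Before h := !b: !b
Before on := h: !b
Before b := hit: !hit
Answer: WP = !hit


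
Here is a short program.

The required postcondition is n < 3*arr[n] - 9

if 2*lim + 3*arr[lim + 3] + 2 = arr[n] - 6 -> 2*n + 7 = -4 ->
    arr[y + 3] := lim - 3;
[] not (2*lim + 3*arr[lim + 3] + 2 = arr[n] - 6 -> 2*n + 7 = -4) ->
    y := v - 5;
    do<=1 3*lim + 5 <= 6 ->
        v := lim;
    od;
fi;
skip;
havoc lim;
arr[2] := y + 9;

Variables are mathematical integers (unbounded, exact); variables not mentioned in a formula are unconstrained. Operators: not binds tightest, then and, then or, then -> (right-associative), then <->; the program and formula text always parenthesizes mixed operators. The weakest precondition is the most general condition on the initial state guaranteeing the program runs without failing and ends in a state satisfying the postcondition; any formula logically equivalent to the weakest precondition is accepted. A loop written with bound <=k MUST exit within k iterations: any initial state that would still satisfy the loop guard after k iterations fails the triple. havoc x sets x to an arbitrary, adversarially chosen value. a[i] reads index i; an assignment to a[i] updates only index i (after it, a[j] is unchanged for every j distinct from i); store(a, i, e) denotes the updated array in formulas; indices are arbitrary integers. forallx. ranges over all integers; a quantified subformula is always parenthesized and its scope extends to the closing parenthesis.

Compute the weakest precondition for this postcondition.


Working backward. After the program, n < 3*arr[n] - 9 must hold.
Before arr[2] := y + 9: n < 3*store(arr, 2, y + 9)[n] - 9
Before havoc lim: n < 3*store(arr, 2, y + 9)[n] - 9
Before skip: n < 3*store(arr, 2, y + 9)[n] - 9
Then branch requires n < 3*store(store(arr, y + 3, lim - 3), 2, y + 9)[n] - 9; else branch requires (3*lim <= 1 -> ((not (3*lim <= 1)) and n < 3*store(arr, 2, v + 4)[n] - 9)) and ((not (3*lim <= 1)) -> n < 3*store(arr, 2, v + 4)[n] - 9).
Before the if: ((3*arr[lim + 3] + 2*lim = arr[n] - 8 -> 2*n = -11) -> n < 3*store(store(arr, y + 3, lim - 3), 2, y + 9)[n] - 9) and ((not (3*arr[lim + 3] + 2*lim = arr[n] - 8 -> 2*n = -11)) -> ((3*lim <= 1 -> ((not (3*lim <= 1)) and n < 3*store(arr, 2, v + 4)[n] - 9)) and ((not (3*lim <= 1)) -> n < 3*store(arr, 2, v + 4)[n] - 9)))
Answer: WP = ((3*arr[lim + 3] + 2*lim = arr[n] - 8 -> 2*n = -11) -> n < 3*store(store(arr, y + 3, lim - 3), 2, y + 9)[n] - 9) and ((not (3*arr[lim + 3] + 2*lim = arr[n] - 8 -> 2*n = -11)) -> ((3*lim <= 1 -> ((not (3*lim <= 1)) and n < 3*store(arr, 2, v + 4)[n] - 9)) and ((not (3*lim <= 1)) -> n < 3*store(arr, 2, v + 4)[n] - 9)))


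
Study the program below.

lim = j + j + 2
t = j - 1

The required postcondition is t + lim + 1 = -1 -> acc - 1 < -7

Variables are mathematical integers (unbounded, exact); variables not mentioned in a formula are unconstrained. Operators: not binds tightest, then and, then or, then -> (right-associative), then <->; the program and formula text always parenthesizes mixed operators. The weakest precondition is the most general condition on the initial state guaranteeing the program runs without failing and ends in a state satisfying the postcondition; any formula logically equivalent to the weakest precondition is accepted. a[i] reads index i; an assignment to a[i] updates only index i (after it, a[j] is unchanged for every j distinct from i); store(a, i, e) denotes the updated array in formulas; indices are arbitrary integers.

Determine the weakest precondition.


Working backward. After the program, the postcondition t + lim + 1 = -1 -> acc - 1 < -7 must hold; in canonical form it is lim + t = -2 -> acc < -6.
Before t := j - 1: j + lim = -1 -> acc < -6
Before lim := j + j + 2: 3*j = -3 -> acc < -6
Answer: WP = 3*j = -3 -> acc < -6


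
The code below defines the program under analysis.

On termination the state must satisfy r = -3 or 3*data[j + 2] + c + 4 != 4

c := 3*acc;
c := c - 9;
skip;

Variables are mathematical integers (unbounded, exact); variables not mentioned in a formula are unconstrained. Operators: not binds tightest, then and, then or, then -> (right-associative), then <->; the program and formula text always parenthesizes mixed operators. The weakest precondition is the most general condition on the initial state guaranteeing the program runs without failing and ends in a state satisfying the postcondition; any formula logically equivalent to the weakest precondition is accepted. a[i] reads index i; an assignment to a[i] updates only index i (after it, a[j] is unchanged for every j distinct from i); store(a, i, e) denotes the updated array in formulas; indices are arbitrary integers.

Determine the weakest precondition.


Working backward. After the program, the postcondition r = -3 or 3*data[j + 2] + c + 4 != 4 must hold; in canonical form it is r = -3 or 3*data[j + 2] + c != 0.
Before skip: r = -3 or 3*data[j + 2] + c != 0
Before c := c - 9: r = -3 or 3*data[j + 2] + c != 9
Before c := 3*acc: r = -3 or 3*data[j + 2] + 3*acc != 9
Answer: WP = r = -3 or 3*data[j + 2] + 3*acc != 9


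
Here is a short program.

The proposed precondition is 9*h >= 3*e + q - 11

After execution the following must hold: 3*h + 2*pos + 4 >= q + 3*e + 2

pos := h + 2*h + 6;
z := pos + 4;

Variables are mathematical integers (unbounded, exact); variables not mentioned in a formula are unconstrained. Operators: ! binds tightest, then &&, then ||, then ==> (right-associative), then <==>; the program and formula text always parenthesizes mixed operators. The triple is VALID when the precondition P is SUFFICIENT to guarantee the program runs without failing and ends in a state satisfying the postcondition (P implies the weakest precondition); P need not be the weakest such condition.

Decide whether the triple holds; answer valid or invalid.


Working backward. After the program, the postcondition 3*h + 2*pos + 4 >= q + 3*e + 2 must hold; in canonical form it is 3*h + 2*pos >= 3*e + q - 2.
Before z := pos + 4: 3*h + 2*pos >= 3*e + q - 2
Before pos := h + 2*h + 6: 9*h >= 3*e + q - 14
The weakest precondition is 9*h >= 3*e + q - 14.
Check whether 9*h >= 3*e + q - 11 implies it.
Every state satisfying the precondition satisfies the weakest precondition: the implication holds.
Answer: valid


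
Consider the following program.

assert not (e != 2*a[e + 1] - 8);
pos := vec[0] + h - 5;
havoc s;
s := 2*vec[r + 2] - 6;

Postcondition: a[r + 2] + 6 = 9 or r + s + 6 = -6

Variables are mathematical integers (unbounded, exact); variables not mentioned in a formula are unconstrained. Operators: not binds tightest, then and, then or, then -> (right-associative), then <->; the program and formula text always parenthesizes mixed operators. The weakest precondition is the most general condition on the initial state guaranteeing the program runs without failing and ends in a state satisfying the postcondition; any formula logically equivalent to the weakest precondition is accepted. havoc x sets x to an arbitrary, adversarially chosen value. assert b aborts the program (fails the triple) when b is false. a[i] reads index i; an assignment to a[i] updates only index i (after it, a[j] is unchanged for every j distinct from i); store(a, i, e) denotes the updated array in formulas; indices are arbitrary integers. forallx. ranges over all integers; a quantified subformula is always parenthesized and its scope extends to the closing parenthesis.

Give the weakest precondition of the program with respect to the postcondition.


Working backward. After the program, the postcondition a[r + 2] + 6 = 9 or r + s + 6 = -6 must hold; in canonical form it is a[r + 2] = 3 or r + s = -12.
Before s := 2*vec[r + 2] - 6: a[r + 2] = 3 or 2*vec[r + 2] + r = -6
Before havoc s: a[r + 2] = 3 or 2*vec[r + 2] + r = -6
Before pos := vec[0] + h - 5: a[r + 2] = 3 or 2*vec[r + 2] + r = -6
Before assert not (e != 2*a[e + 1] - 8): (not (e != 2*a[e + 1] - 8)) and (a[r + 2] = 3 or 2*vec[r + 2] + r = -6)
Answer: WP = (not (e != 2*a[e + 1] - 8)) and (a[r + 2] = 3 or 2*vec[r + 2] + r = -6)


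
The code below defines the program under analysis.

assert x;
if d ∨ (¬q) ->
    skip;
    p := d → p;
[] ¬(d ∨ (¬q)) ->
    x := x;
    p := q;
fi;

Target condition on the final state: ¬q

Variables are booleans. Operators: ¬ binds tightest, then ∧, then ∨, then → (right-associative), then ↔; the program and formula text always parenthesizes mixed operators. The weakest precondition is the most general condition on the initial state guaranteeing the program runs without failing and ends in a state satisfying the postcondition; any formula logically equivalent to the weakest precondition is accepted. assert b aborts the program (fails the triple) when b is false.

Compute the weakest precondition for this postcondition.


Working backward. After the program, ¬q must hold.
Then branch requires ¬q; else branch requires ¬q.
Before the if: ((d ∨ (¬q)) → (¬q)) ∧ ((¬(d ∨ (¬q))) → (¬q))
Before assert x: x ∧ ((d ∨ (¬q)) → (¬q)) ∧ ((¬(d ∨ (¬q))) → (¬q))
Answer: WP = x ∧ ((d ∨ (¬q)) → (¬q)) ∧ ((¬(d ∨ (¬q))) → (¬q))


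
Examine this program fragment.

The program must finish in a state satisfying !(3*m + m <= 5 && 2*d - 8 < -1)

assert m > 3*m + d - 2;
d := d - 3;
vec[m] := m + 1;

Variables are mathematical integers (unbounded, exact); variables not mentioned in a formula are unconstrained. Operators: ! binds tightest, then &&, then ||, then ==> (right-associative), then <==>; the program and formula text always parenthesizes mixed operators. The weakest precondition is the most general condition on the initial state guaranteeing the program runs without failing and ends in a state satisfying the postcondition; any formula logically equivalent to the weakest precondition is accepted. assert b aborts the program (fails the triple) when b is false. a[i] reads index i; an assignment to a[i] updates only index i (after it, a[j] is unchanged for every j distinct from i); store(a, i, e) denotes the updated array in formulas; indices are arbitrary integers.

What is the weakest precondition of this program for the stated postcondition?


Working backward. After the program, the postcondition !(3*m + m <= 5 && 2*d - 8 < -1) must hold; in canonical form it is !(4*m <= 5 && 2*d < 7).
Before vec[m] := m + 1: !(4*m <= 5 && 2*d < 7)
Before d := d - 3: !(4*m <= 5 && 2*d < 13)
Before assert m > 3*m + d - 2: d + 2*m < 2 && (!(4*m <= 5 && 2*d < 13))
Answer: WP = d + 2*m < 2 && (!(4*m <= 5 && 2*d < 13))


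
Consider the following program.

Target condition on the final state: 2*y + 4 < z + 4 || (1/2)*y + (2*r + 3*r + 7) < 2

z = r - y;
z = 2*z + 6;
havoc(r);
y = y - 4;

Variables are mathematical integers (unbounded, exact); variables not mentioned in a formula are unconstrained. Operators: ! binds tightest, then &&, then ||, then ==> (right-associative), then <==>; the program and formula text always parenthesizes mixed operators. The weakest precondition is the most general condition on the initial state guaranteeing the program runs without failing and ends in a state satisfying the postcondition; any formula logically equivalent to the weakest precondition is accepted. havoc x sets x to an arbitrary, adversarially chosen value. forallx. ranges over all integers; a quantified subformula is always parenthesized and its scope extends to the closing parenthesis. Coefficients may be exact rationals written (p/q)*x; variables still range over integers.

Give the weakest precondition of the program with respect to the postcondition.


Working backward. After the program, the postcondition 2*y + 4 < z + 4 || (1/2)*y + (2*r + 3*r + 7) < 2 must hold; in canonical form it is 2*y < z || 5*r + (1/2)*y < -5.
Before y := y - 4: 2*y < z + 8 || 5*r + (1/2)*y < -3
Before havoc r: forall r_1. (2*y < z + 8 || 5*r_1 + (1/2)*y < -3)
Before z := 2*z + 6: forall r_1. (2*y < 2*z + 14 || 5*r_1 + (1/2)*y < -3)
Before z := r - y: forall r_1. (4*y < 2*r + 14 || 5*r_1 + (1/2)*y < -3)
Answer: WP = forall r_1. (4*y < 2*r + 14 || 5*r_1 + (1/2)*y < -3)


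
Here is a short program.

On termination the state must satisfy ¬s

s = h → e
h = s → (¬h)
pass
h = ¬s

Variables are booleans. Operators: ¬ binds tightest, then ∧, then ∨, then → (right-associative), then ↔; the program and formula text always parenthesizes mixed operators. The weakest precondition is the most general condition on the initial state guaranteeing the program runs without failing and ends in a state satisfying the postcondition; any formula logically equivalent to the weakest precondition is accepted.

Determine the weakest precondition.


Working backward. After the program, ¬s must hold.
Before h := ¬s: ¬s
Before skip: ¬s
Before h := s → (¬h): ¬s
Before s := h → e: ¬(h → e)
Answer: WP = ¬(h → e)


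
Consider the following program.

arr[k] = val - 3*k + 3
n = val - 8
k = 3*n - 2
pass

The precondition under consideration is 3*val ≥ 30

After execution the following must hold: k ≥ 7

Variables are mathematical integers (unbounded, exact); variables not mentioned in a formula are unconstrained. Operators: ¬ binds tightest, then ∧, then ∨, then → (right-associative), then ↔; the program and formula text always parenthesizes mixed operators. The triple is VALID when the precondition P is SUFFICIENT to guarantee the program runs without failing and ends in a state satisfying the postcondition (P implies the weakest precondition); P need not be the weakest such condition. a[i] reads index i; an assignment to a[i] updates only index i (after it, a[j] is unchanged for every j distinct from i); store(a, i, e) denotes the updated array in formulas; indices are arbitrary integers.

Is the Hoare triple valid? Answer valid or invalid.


Working backward. After the program, k ≥ 7 must hold.
Before skip: k ≥ 7
Before k := 3*n - 2: 3*n ≥ 9
Before n := val - 8: 3*val ≥ 33
Before arr[k] := val - 3*k + 3: 3*val ≥ 33
The weakest precondition is 3*val ≥ 33.
Check whether 3*val ≥ 30 implies it.
Countermodel: at the initial state val = 10, the precondition holds but the weakest precondition fails.
Answer: invalid


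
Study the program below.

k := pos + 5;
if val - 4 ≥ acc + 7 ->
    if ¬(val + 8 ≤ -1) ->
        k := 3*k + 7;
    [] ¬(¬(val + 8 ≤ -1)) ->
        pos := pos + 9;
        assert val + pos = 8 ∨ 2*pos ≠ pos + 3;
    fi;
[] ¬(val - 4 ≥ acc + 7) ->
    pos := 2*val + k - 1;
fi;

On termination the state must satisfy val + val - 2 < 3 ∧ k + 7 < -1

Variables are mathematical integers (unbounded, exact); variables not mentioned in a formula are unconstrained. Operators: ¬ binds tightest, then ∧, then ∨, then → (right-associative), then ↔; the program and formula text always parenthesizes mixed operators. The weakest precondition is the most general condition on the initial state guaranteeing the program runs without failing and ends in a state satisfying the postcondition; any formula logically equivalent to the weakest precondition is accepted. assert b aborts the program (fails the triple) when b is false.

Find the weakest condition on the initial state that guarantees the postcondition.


Working backward. After the program, the postcondition val + val - 2 < 3 ∧ k + 7 < -1 must hold; in canonical form it is 2*val < 5 ∧ k < -8.
Then branch requires ((¬(val ≤ -9)) → (2*val < 5 ∧ 3*k < -15)) ∧ (val ≤ -9 → ((pos + val = -1 ∨ pos ≠ -6) ∧ 2*val < 5 ∧ k < -8)); else branch requires 2*val < 5 ∧ k < -8.
Before the if: (val ≥ acc + 11 → (((¬(val ≤ -9)) → (2*val < 5 ∧ 3*k < -15)) ∧ (val ≤ -9 → ((pos + val = -1 ∨ pos ≠ -6) ∧ 2*val < 5 ∧ k < -8)))) ∧ ((¬(val ≥ acc + 11)) → (2*val < 5 ∧ k < -8))
Before k := pos + 5: (val ≥ acc + 11 → (((¬(val ≤ -9)) → (2*val < 5 ∧ 3*pos < -30)) ∧ (val ≤ -9 → ((pos + val = -1 ∨ pos ≠ -6) ∧ 2*val < 5 ∧ pos < -13)))) ∧ ((¬(val ≥ acc + 11)) → (2*val < 5 ∧ pos < -13))
Answer: WP = (val ≥ acc + 11 → (((¬(val ≤ -9)) → (2*val < 5 ∧ 3*pos < -30)) ∧ (val ≤ -9 → ((pos + val = -1 ∨ pos ≠ -6) ∧ 2*val < 5 ∧ pos < -13)))) ∧ ((¬(val ≥ acc + 11)) → (2*val < 5 ∧ pos < -13))


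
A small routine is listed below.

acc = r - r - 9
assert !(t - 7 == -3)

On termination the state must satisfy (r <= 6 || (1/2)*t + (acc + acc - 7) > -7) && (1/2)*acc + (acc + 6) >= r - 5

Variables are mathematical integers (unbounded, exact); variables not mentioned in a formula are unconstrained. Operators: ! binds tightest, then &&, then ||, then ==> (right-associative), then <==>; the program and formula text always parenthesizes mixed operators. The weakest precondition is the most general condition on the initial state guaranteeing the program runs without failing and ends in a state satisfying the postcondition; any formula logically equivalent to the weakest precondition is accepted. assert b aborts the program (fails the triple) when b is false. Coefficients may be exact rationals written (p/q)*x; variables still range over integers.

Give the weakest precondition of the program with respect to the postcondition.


Working backward. After the program, the postcondition (r <= 6 || (1/2)*t + (acc + acc - 7) > -7) && (1/2)*acc + (acc + 6) >= r - 5 must hold; in canonical form it is (r <= 6 || 2*acc + (1/2)*t > 0) && (3/2)*acc >= r - 11.
Before assert !(t - 7 == -3): (!(t == 4)) && (r <= 6 || 2*acc + (1/2)*t > 0) && (3/2)*acc >= r - 11
Before acc := r - r - 9: (!(t == 4)) && (r <= 6 || (1/2)*t > 18) && r <= -5/2
Answer: WP = (!(t == 4)) && (r <= 6 || (1/2)*t > 18) && r <= -5/2


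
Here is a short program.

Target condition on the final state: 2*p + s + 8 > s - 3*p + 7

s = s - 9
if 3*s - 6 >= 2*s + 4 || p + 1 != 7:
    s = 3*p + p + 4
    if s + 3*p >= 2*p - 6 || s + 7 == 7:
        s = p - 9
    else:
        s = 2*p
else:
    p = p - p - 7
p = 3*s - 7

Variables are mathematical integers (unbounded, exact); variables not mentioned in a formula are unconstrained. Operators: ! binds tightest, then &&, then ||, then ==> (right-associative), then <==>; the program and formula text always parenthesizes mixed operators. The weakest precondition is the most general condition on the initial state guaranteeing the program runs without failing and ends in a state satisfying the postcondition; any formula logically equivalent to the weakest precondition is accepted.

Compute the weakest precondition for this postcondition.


Working backward. After the program, the postcondition 2*p + s + 8 > s - 3*p + 7 must hold; in canonical form it is 5*p > -1.
Before p := 3*s - 7: 15*s > 34
Then branch requires ((5*p >= -10 || 4*p == -4) ==> 15*p > 169) && ((!(5*p >= -10 || 4*p == -4)) ==> 30*p > 34); else branch requires 15*s > 34.
Before the if: ((s >= 10 || p != 6) ==> (((5*p >= -10 || 4*p == -4) ==> 15*p > 169) && ((!(5*p >= -10 || 4*p == -4)) ==> 30*p > 34))) && ((!(s >= 10 || p != 6)) ==> 15*s > 34)
Before s := s - 9: ((s >= 19 || p != 6) ==> (((5*p >= -10 || 4*p == -4) ==> 15*p > 169) && ((!(5*p >= -10 || 4*p == -4)) ==> 30*p > 34))) && ((!(s >= 19 || p != 6)) ==> 15*s > 169)
Answer: WP = ((s >= 19 || p != 6) ==> (((5*p >= -10 || 4*p == -4) ==> 15*p > 169) && ((!(5*p >= -10 || 4*p == -4)) ==> 30*p > 34))) && ((!(s >= 19 || p != 6)) ==> 15*s > 169)


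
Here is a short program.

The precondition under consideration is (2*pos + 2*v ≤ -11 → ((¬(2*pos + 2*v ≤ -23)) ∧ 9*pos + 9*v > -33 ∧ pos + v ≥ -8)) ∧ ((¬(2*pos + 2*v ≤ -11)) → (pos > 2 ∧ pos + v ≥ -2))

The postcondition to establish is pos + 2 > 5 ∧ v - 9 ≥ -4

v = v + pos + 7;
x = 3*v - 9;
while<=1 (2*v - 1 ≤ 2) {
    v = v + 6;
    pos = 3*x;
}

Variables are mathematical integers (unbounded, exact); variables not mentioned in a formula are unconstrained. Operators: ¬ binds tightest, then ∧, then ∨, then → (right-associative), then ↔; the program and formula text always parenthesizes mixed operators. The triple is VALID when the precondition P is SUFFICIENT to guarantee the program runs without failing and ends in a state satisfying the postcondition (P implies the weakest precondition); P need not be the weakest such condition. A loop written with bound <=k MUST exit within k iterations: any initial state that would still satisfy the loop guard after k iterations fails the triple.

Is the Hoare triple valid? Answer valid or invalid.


Working backward. After the program, the postcondition pos + 2 > 5 ∧ v - 9 ≥ -4 must hold; in canonical form it is pos > 3 ∧ v ≥ 5.
Before the loop (bound <=1), unroll the exhaustion recursion (WP_0 = exit-now case; WP_j = one more guarded iteration, up to j = 1):
  WP_0: (¬(2*v ≤ 3)) ∧ pos > 3 ∧ v ≥ 5
  WP_1: (2*v ≤ 3 → ((¬(2*v ≤ -9)) ∧ 3*x > 3 ∧ v ≥ -1)) ∧ ((¬(2*v ≤ 3)) → (pos > 3 ∧ v ≥ 5))
So before the loop: (2*v ≤ 3 → ((¬(2*v ≤ -9)) ∧ 3*x > 3 ∧ v ≥ -1)) ∧ ((¬(2*v ≤ 3)) → (pos > 3 ∧ v ≥ 5))
Before x := 3*v - 9: (2*v ≤ 3 → ((¬(2*v ≤ -9)) ∧ 9*v > 30 ∧ v ≥ -1)) ∧ ((¬(2*v ≤ 3)) → (pos > 3 ∧ v ≥ 5))
Before v := v + pos + 7: (2*pos + 2*v ≤ -11 → ((¬(2*pos + 2*v ≤ -23)) ∧ 9*pos + 9*v > -33 ∧ pos + v ≥ -8)) ∧ ((¬(2*pos + 2*v ≤ -11)) → (pos > 3 ∧ pos + v ≥ -2))
The weakest precondition is (2*pos + 2*v ≤ -11 → ((¬(2*pos + 2*v ≤ -23)) ∧ 9*pos + 9*v > -33 ∧ pos + v ≥ -8)) ∧ ((¬(2*pos + 2*v ≤ -11)) → (pos > 3 ∧ pos + v ≥ -2)).
Check whether (2*pos + 2*v ≤ -11 → ((¬(2*pos + 2*v ≤ -23)) ∧ 9*pos + 9*v > -33 ∧ pos + v ≥ -8)) ∧ ((¬(2*pos + 2*v ≤ -11)) → (pos > 2 ∧ pos + v ≥ -2)) implies it.
Countermodel: at the initial state pos = 3, v = 0, the precondition holds but the weakest precondition fails.
Answer: invalid


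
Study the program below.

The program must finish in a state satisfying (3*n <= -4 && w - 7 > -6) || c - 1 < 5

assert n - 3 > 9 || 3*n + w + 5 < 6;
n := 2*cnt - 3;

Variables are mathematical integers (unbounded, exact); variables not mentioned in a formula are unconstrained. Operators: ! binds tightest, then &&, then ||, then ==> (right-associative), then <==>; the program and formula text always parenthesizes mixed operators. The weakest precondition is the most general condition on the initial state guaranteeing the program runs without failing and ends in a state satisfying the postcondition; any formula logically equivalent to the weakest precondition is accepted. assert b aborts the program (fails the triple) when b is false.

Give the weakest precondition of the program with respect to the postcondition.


Working backward. After the program, the postcondition (3*n <= -4 && w - 7 > -6) || c - 1 < 5 must hold; in canonical form it is (3*n <= -4 && w > 1) || c < 6.
Before n := 2*cnt - 3: (6*cnt <= 5 && w > 1) || c < 6
Before assert n - 3 > 9 || 3*n + w + 5 < 6: (n > 12 || 3*n + w < 1) && ((6*cnt <= 5 && w > 1) || c < 6)
Answer: WP = (n > 12 || 3*n + w < 1) && ((6*cnt <= 5 && w > 1) || c < 6)


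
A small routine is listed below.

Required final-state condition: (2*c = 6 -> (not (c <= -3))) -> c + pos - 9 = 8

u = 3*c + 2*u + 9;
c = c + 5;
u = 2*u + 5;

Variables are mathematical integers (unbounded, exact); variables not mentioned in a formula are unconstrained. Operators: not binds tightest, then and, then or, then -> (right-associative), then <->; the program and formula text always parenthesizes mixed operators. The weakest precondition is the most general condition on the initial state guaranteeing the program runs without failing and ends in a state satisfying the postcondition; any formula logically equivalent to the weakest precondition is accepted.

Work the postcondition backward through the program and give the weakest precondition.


Working backward. After the program, the postcondition (2*c = 6 -> (not (c <= -3))) -> c + pos - 9 = 8 must hold; in canonical form it is (2*c = 6 -> (not (c <= -3))) -> c + pos = 17.
Before u := 2*u + 5: (2*c = 6 -> (not (c <= -3))) -> c + pos = 17
Before c := c + 5: (2*c = -4 -> (not (c <= -8))) -> c + pos = 12
Before u := 3*c + 2*u + 9: (2*c = -4 -> (not (c <= -8))) -> c + pos = 12
Answer: WP = (2*c = -4 -> (not (c <= -8))) -> c + pos = 12


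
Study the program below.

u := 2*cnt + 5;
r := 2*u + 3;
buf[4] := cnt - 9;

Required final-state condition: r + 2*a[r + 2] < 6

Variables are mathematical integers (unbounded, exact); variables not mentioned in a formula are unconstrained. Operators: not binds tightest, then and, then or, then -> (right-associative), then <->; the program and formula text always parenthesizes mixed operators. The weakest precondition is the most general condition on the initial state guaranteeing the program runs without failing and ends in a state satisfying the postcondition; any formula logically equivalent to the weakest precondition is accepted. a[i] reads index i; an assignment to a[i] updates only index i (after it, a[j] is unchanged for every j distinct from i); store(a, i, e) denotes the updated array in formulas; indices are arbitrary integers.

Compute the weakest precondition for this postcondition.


Working backward. After the program, the postcondition r + 2*a[r + 2] < 6 must hold; in canonical form it is 2*a[r + 2] + r < 6.
Before buf[4] := cnt - 9: 2*a[r + 2] + r < 6
Before r := 2*u + 3: 2*a[2*u + 5] + 2*u < 3
Before u := 2*cnt + 5: 2*a[4*cnt + 15] + 4*cnt < -7
Answer: WP = 2*a[4*cnt + 15] + 4*cnt < -7


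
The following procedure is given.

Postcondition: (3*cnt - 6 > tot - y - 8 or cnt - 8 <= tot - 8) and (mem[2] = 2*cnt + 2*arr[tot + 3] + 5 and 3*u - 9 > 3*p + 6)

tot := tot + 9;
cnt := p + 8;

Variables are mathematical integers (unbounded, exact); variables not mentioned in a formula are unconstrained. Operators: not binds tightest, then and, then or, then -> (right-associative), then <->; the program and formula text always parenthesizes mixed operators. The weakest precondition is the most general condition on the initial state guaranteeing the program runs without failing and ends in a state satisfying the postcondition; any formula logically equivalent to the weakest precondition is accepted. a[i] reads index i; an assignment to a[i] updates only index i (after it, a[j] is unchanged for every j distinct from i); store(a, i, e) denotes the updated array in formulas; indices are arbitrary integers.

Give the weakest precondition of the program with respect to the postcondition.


Working backward. After the program, the postcondition (3*cnt - 6 > tot - y - 8 or cnt - 8 <= tot - 8) and (mem[2] = 2*cnt + 2*arr[tot + 3] + 5 and 3*u - 9 > 3*p + 6) must hold; in canonical form it is (3*cnt + y > tot - 2 or cnt <= tot) and mem[2] = 2*arr[tot + 3] + 2*cnt + 5 and 3*u > 3*p + 15.
Before cnt := p + 8: (3*p + y > tot - 26 or p <= tot - 8) and mem[2] = 2*arr[tot + 3] + 2*p + 21 and 3*u > 3*p + 15
Before tot := tot + 9: (3*p + y > tot - 17 or p <= tot + 1) and mem[2] = 2*arr[tot + 12] + 2*p + 21 and 3*u > 3*p + 15
Answer: WP = (3*p + y > tot - 17 or p <= tot + 1) and mem[2] = 2*arr[tot + 12] + 2*p + 21 and 3*u > 3*p + 15


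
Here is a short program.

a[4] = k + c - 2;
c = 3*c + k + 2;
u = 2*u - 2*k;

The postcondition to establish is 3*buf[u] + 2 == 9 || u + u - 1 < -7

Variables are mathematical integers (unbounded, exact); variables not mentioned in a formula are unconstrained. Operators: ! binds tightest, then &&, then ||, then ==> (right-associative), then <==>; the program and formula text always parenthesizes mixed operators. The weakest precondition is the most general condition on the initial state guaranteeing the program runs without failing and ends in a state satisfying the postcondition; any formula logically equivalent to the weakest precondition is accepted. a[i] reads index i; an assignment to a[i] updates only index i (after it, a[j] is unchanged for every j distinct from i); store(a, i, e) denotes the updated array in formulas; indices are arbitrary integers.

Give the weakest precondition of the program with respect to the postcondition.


Working backward. After the program, the postcondition 3*buf[u] + 2 == 9 || u + u - 1 < -7 must hold; in canonical form it is 3*buf[u] == 7 || 2*u < -6.
Before u := 2*u - 2*k: 3*buf[-2*k + 2*u] == 7 || 4*u < 4*k - 6
Before c := 3*c + k + 2: 3*buf[-2*k + 2*u] == 7 || 4*u < 4*k - 6
Before a[4] := k + c - 2: 3*buf[-2*k + 2*u] == 7 || 4*u < 4*k - 6
Answer: WP = 3*buf[-2*k + 2*u] == 7 || 4*u < 4*k - 6


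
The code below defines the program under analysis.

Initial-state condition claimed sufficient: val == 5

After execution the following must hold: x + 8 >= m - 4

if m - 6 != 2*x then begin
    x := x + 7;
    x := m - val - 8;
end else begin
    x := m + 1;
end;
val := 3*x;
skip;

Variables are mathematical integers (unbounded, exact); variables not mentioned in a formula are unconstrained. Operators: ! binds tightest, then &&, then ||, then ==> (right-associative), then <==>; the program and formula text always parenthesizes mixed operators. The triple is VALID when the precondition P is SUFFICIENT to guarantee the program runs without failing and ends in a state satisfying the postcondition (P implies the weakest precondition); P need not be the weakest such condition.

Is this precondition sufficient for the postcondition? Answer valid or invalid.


Working backward. After the program, the postcondition x + 8 >= m - 4 must hold; in canonical form it is x >= m - 12.
Before skip: x >= m - 12
Before val := 3*x: x >= m - 12
Then branch requires val <= 4; else branch requires true.
Before the if: m != 2*x + 6 ==> val <= 4
The weakest precondition is m != 2*x + 6 ==> val <= 4.
Check whether val == 5 implies it.
Countermodel: at the initial state m = 7, val = 5, x = 0, the precondition holds but the weakest precondition fails.
Answer: invalid


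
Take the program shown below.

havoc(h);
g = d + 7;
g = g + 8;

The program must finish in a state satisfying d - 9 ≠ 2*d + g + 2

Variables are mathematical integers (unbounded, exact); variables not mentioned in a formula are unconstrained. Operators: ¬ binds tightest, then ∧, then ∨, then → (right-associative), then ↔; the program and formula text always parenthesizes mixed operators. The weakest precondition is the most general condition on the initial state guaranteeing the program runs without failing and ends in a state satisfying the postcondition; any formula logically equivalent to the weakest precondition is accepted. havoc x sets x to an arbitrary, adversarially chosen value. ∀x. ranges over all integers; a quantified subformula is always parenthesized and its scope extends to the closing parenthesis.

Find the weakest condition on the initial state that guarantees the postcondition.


Working backward. After the program, the postcondition d - 9 ≠ 2*d + g + 2 must hold; in canonical form it is d + g ≠ -11.
Before g := g + 8: d + g ≠ -19
Before g := d + 7: 2*d ≠ -26
Before havoc h: 2*d ≠ -26
Answer: WP = 2*d ≠ -26


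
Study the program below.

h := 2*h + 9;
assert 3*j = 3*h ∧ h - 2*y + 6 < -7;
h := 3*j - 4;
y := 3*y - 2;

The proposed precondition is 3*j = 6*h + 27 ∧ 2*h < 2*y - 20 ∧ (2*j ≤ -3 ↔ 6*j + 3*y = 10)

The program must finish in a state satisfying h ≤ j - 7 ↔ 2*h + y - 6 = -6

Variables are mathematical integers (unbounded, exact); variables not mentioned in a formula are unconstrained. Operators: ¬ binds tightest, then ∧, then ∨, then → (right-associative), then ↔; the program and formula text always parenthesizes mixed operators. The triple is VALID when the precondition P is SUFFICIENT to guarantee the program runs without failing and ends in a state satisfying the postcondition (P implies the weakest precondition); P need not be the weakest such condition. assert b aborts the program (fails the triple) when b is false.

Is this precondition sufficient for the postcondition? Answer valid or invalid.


Working backward. After the program, the postcondition h ≤ j - 7 ↔ 2*h + y - 6 = -6 must hold; in canonical form it is h ≤ j - 7 ↔ 2*h + y = 0.
Before y := 3*y - 2: h ≤ j - 7 ↔ 2*h + 3*y = 2
Before h := 3*j - 4: 2*j ≤ -3 ↔ 6*j + 3*y = 10
Before assert 3*j = 3*h ∧ h - 2*y + 6 < -7: 3*j = 3*h ∧ h < 2*y - 13 ∧ (2*j ≤ -3 ↔ 6*j + 3*y = 10)
Before h := 2*h + 9: 3*j = 6*h + 27 ∧ 2*h < 2*y - 22 ∧ (2*j ≤ -3 ↔ 6*j + 3*y = 10)
The weakest precondition is 3*j = 6*h + 27 ∧ 2*h < 2*y - 22 ∧ (2*j ≤ -3 ↔ 6*j + 3*y = 10).
Check whether 3*j = 6*h + 27 ∧ 2*h < 2*y - 20 ∧ (2*j ≤ -3 ↔ 6*j + 3*y = 10) implies it.
Countermodel: at the initial state h = 0, j = 9, y = 11, the precondition holds but the weakest precondition fails.
Answer: invalid


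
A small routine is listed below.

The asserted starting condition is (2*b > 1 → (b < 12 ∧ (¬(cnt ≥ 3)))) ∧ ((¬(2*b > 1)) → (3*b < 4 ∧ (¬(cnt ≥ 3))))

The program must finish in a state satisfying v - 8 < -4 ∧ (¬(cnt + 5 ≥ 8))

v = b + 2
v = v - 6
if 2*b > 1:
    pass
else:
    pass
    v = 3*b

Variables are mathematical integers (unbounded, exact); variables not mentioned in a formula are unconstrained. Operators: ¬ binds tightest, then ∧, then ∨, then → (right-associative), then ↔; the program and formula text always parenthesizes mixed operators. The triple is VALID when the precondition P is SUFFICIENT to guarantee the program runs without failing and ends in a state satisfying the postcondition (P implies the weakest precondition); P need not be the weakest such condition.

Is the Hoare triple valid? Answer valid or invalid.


Working backward. After the program, the postcondition v - 8 < -4 ∧ (¬(cnt + 5 ≥ 8)) must hold; in canonical form it is v < 4 ∧ (¬(cnt ≥ 3)).
Then branch requires v < 4 ∧ (¬(cnt ≥ 3)); else branch requires 3*b < 4 ∧ (¬(cnt ≥ 3)).
Before the if: (2*b > 1 → (v < 4 ∧ (¬(cnt ≥ 3)))) ∧ ((¬(2*b > 1)) → (3*b < 4 ∧ (¬(cnt ≥ 3))))
Before v := v - 6: (2*b > 1 → (v < 10 ∧ (¬(cnt ≥ 3)))) ∧ ((¬(2*b > 1)) → (3*b < 4 ∧ (¬(cnt ≥ 3))))
Before v := b + 2: (2*b > 1 → (b < 8 ∧ (¬(cnt ≥ 3)))) ∧ ((¬(2*b > 1)) → (3*b < 4 ∧ (¬(cnt ≥ 3))))
The weakest precondition is (2*b > 1 → (b < 8 ∧ (¬(cnt ≥ 3)))) ∧ ((¬(2*b > 1)) → (3*b < 4 ∧ (¬(cnt ≥ 3)))).
Check whether (2*b > 1 → (b < 12 ∧ (¬(cnt ≥ 3)))) ∧ ((¬(2*b > 1)) → (3*b < 4 ∧ (¬(cnt ≥ 3)))) implies it.
Countermodel: at the initial state b = 8, cnt = 2, the precondition holds but the weakest precondition fails.
Answer: invalid


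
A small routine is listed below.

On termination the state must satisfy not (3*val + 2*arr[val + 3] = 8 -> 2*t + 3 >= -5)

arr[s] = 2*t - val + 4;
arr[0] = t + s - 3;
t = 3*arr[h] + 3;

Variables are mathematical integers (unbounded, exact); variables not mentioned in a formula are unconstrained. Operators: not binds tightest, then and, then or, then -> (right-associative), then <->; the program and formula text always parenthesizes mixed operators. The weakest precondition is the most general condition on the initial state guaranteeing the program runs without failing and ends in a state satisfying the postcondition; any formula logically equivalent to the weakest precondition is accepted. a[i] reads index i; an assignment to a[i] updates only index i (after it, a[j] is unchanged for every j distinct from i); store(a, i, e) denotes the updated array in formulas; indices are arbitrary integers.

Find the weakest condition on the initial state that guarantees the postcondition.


Working backward. After the program, the postcondition not (3*val + 2*arr[val + 3] = 8 -> 2*t + 3 >= -5) must hold; in canonical form it is not (2*arr[val + 3] + 3*val = 8 -> 2*t >= -8).
Before t := 3*arr[h] + 3: not (2*arr[val + 3] + 3*val = 8 -> 6*arr[h] >= -14)
Before arr[0] := t + s - 3: not (2*store(arr, 0, s + t - 3)[val + 3] + 3*val = 8 -> 6*store(arr, 0, s + t - 3)[h] >= -14)
Before arr[s] := 2*t - val + 4: not (2*store(store(arr, s, 2*t - val + 4), 0, s + t - 3)[val + 3] + 3*val = 8 -> 6*store(store(arr, s, 2*t - val + 4), 0, s + t - 3)[h] >= -14)
Answer: WP = not (2*store(store(arr, s, 2*t - val + 4), 0, s + t - 3)[val + 3] + 3*val = 8 -> 6*store(store(arr, s, 2*t - val + 4), 0, s + t - 3)[h] >= -14)


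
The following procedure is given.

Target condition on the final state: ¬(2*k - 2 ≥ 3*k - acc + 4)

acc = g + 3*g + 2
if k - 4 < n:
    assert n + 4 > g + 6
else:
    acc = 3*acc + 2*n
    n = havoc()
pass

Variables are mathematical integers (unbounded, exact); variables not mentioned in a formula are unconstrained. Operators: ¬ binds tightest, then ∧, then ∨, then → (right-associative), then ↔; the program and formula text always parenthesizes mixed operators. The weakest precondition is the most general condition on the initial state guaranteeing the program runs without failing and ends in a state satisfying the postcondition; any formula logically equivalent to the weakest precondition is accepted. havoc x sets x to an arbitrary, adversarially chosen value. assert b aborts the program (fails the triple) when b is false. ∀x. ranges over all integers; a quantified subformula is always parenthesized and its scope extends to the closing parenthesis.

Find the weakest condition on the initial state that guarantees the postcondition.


Working backward. After the program, the postcondition ¬(2*k - 2 ≥ 3*k - acc + 4) must hold; in canonical form it is ¬(acc ≥ k + 6).
Before skip: ¬(acc ≥ k + 6)
Then branch requires n > g + 2 ∧ (¬(acc ≥ k + 6)); else branch requires ¬(3*acc + 2*n ≥ k + 6).
Before the if: (k < n + 4 → (n > g + 2 ∧ (¬(acc ≥ k + 6)))) ∧ ((¬(k < n + 4)) → (¬(3*acc + 2*n ≥ k + 6)))
Before acc := g + 3*g + 2: (k < n + 4 → (n > g + 2 ∧ (¬(4*g ≥ k + 4)))) ∧ ((¬(k < n + 4)) → (¬(12*g + 2*n ≥ k)))
Answer: WP = (k < n + 4 → (n > g + 2 ∧ (¬(4*g ≥ k + 4)))) ∧ ((¬(k < n + 4)) → (¬(12*g + 2*n ≥ k)))
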